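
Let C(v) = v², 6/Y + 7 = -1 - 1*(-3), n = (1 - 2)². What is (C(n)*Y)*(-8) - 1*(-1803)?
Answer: 9063/5 ≈ 1812.6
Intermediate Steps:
n = 1 (n = (-1)² = 1)
Y = -6/5 (Y = 6/(-7 + (-1 - 1*(-3))) = 6/(-7 + (-1 + 3)) = 6/(-7 + 2) = 6/(-5) = 6*(-⅕) = -6/5 ≈ -1.2000)
(C(n)*Y)*(-8) - 1*(-1803) = (1²*(-6/5))*(-8) - 1*(-1803) = (1*(-6/5))*(-8) + 1803 = -6/5*(-8) + 1803 = 48/5 + 1803 = 9063/5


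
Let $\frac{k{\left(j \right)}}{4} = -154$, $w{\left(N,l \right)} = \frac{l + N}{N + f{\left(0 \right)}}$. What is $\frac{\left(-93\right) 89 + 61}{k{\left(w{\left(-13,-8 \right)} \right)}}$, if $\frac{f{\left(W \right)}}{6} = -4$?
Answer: $\frac{1027}{77} \approx 13.338$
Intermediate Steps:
$f{\left(W \right)} = -24$ ($f{\left(W \right)} = 6 \left(-4\right) = -24$)
$w{\left(N,l \right)} = \frac{N + l}{-24 + N}$ ($w{\left(N,l \right)} = \frac{l + N}{N - 24} = \frac{N + l}{-24 + N}$)
$k{\left(j \right)} = -616$ ($k{\left(j \right)} = 4 \left(-154\right) = -616$)
$\frac{\left(-93\right) 89 + 61}{k{\left(w{\left(-13,-8 \right)} \right)}} = \frac{\left(-93\right) 89 + 61}{-616} = \left(-8277 + 61\right) \left(- \frac{1}{616}\right) = \left(-8216\right) \left(- \frac{1}{616}\right) = \frac{1027}{77}$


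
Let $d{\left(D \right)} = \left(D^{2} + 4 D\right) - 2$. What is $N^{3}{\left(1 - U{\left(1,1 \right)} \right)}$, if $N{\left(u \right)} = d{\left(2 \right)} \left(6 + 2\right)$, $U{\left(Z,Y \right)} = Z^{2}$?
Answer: $512000$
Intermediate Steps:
$d{\left(D \right)} = -2 + D^{2} + 4 D$
$N{\left(u \right)} = 80$ ($N{\left(u \right)} = \left(-2 + 2^{2} + 4 \cdot 2\right) \left(6 + 2\right) = \left(-2 + 4 + 8\right) 8 = 10 \cdot 8 = 80$)
$N^{3}{\left(1 - U{\left(1,1 \right)} \right)} = 80^{3} = 512000$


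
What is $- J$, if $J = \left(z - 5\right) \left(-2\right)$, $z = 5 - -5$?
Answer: $10$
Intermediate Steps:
$z = 10$ ($z = 5 + 5 = 10$)
$J = -10$ ($J = \left(10 - 5\right) \left(-2\right) = 5 \left(-2\right) = -10$)
$- J = \left(-1\right) \left(-10\right) = 10$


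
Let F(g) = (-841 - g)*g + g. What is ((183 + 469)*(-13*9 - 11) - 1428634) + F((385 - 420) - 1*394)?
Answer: -1335771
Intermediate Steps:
F(g) = g + g*(-841 - g) (F(g) = g*(-841 - g) + g = g + g*(-841 - g))
((183 + 469)*(-13*9 - 11) - 1428634) + F((385 - 420) - 1*394) = ((183 + 469)*(-13*9 - 11) - 1428634) - ((385 - 420) - 1*394)*(840 + ((385 - 420) - 1*394)) = (652*(-117 - 11) - 1428634) - (-35 - 394)*(840 + (-35 - 394)) = (652*(-128) - 1428634) - 1*(-429)*(840 - 429) = (-83456 - 1428634) - 1*(-429)*411 = -1512090 + 176319 = -1335771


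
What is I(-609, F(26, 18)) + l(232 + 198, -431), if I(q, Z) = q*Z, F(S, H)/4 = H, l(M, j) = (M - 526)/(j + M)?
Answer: -43752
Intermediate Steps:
l(M, j) = (-526 + M)/(M + j)
F(S, H) = 4*H
I(q, Z) = Z*q
I(-609, F(26, 18)) + l(232 + 198, -431) = (4*18)*(-609) + (-526 + (232 + 198))/((232 + 198) - 431) = 72*(-609) + (-526 + 430)/(430 - 431) = -43848 - 96/(-1) = -43848 - 1*(-96) = -43848 + 96 = -43752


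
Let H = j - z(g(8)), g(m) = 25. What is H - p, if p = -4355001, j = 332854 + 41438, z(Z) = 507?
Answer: 4728786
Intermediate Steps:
j = 374292
H = 373785 (H = 374292 - 1*507 = 374292 - 507 = 373785)
H - p = 373785 - 1*(-4355001) = 373785 + 4355001 = 4728786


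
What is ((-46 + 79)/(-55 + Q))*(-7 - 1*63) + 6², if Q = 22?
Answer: 106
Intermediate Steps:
((-46 + 79)/(-55 + Q))*(-7 - 1*63) + 6² = ((-46 + 79)/(-55 + 22))*(-7 - 1*63) + 6² = (33/(-33))*(-7 - 63) + 36 = (33*(-1/33))*(-70) + 36 = -1*(-70) + 36 = 70 + 36 = 106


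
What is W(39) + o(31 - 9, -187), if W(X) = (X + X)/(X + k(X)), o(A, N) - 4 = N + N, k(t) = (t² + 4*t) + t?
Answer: -16648/45 ≈ -369.96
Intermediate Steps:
k(t) = t² + 5*t
o(A, N) = 4 + 2*N (o(A, N) = 4 + (N + N) = 4 + 2*N)
W(X) = 2*X/(X + X*(5 + X)) (W(X) = (X + X)/(X + X*(5 + X)) = (2*X)/(X + X*(5 + X)) = 2*X/(X + X*(5 + X)))
W(39) + o(31 - 9, -187) = 2/(6 + 39) + (4 + 2*(-187)) = 2/45 + (4 - 374) = 2*(1/45) - 370 = 2/45 - 370 = -16648/45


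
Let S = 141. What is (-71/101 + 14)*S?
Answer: 189363/101 ≈ 1874.9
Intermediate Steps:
(-71/101 + 14)*S = (-71/101 + 14)*141 = (1343/101)*141 = 189363/101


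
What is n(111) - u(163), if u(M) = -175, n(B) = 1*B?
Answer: 286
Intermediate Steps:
n(B) = B
n(111) - u(163) = 111 - 1*(-175) = 111 + 175 = 286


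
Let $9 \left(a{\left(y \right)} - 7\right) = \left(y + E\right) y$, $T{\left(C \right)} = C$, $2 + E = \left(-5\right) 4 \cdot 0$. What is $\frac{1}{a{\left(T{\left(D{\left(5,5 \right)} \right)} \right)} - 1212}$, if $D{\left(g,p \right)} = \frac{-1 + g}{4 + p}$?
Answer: $- \frac{729}{878501} \approx -0.00082982$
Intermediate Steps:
$D{\left(g,p \right)} = \frac{-1 + g}{4 + p}$
$E = -2$ ($E = -2 + \left(-5\right) 4 \cdot 0 = -2 - 0 = -2 + 0 = -2$)
$a{\left(y \right)} = 7 + \frac{y \left(-2 + y\right)}{9}$ ($a{\left(y \right)} = 7 + \frac{\left(y - 2\right) y}{9} = 7 + \frac{\left(-2 + y\right) y}{9} = 7 + \frac{y \left(-2 + y\right)}{9}$)
$\frac{1}{a{\left(T{\left(D{\left(5,5 \right)} \right)} \right)} - 1212} = \frac{1}{\left(7 - \frac{2 \frac{-1 + 5}{4 + 5}}{9} + \frac{\left(\frac{-1 + 5}{4 + 5}\right)^{2}}{9}\right) - 1212} = \frac{1}{\left(7 - \frac{2 \cdot \frac{1}{9} \cdot 4}{9} + \frac{\left(\frac{1}{9} \cdot 4\right)^{2}}{9}\right) - 1212} = \frac{1}{\left(7 - \frac{8}{81} + \frac{\left(\frac{4}{9}\right)^{2}}{9}\right) - 1212} = \frac{1}{\left(7 - \frac{8}{81} + \frac{1}{9} \cdot \frac{16}{81}\right) - 1212} = \frac{1}{\left(7 - \frac{8}{81} + \frac{16}{729}\right) - 1212} = \frac{1}{\frac{5047}{729} - 1212} = \frac{1}{- \frac{878501}{729}} = - \frac{729}{878501}$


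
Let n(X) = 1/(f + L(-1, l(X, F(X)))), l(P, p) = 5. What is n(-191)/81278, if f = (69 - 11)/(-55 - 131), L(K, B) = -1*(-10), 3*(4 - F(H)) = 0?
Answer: 93/73231478 ≈ 1.2699e-6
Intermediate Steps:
F(H) = 4 (F(H) = 4 - ⅓*0 = 4 + 0 = 4)
L(K, B) = 10
f = -29/93 (f = 58/(-186) = 58*(-1/186) = -29/93 ≈ -0.31183)
n(X) = 93/901 (n(X) = 1/(-29/93 + 10) = 1/(901/93) = 93/901)
n(-191)/81278 = (93/901)/81278 = (93/901)*(1/81278) = 93/73231478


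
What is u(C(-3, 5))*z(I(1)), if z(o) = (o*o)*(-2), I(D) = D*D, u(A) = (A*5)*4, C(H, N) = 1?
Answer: -40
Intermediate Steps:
u(A) = 20*A (u(A) = (5*A)*4 = 20*A)
I(D) = D²
z(o) = -2*o² (z(o) = o²*(-2) = -2*o²)
u(C(-3, 5))*z(I(1)) = (20*1)*(-2*(1²)²) = 20*(-2*1²) = 20*(-2*1) = 20*(-2) = -40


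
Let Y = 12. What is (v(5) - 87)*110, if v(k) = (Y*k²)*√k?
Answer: -9570 + 33000*√5 ≈ 64220.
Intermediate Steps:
v(k) = 12*k^(5/2) (v(k) = (12*k²)*√k = 12*k^(5/2))
(v(5) - 87)*110 = (12*5^(5/2) - 87)*110 = (12*(25*√5) - 87)*110 = (300*√5 - 87)*110 = (-87 + 300*√5)*110 = -9570 + 33000*√5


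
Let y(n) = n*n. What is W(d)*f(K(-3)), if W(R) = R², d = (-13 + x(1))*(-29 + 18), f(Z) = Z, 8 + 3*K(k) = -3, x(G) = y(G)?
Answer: -63888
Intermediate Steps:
y(n) = n²
x(G) = G²
K(k) = -11/3 (K(k) = -8/3 + (⅓)*(-3) = -8/3 - 1 = -11/3)
d = 132 (d = (-13 + 1²)*(-29 + 18) = (-13 + 1)*(-11) = -12*(-11) = 132)
W(d)*f(K(-3)) = 132²*(-11/3) = 17424*(-11/3) = -63888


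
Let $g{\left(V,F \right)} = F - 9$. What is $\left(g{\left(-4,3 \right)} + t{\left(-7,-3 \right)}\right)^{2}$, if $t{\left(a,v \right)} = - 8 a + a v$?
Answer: $5041$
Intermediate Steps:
$g{\left(V,F \right)} = -9 + F$
$\left(g{\left(-4,3 \right)} + t{\left(-7,-3 \right)}\right)^{2} = \left(\left(-9 + 3\right) - 7 \left(-8 - 3\right)\right)^{2} = \left(-6 - -77\right)^{2} = \left(-6 + 77\right)^{2} = 71^{2} = 5041$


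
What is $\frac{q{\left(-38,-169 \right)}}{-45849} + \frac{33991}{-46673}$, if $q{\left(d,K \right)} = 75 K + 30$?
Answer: $- \frac{322757758}{713303459} \approx -0.45248$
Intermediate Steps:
$q{\left(d,K \right)} = 30 + 75 K$
$\frac{q{\left(-38,-169 \right)}}{-45849} + \frac{33991}{-46673} = \frac{30 + 75 \left(-169\right)}{-45849} + \frac{33991}{-46673} = \left(30 - 12675\right) \left(- \frac{1}{45849}\right) + 33991 \left(- \frac{1}{46673}\right) = \left(-12645\right) \left(- \frac{1}{45849}\right) - \frac{33991}{46673} = \frac{4215}{15283} - \frac{33991}{46673} = - \frac{322757758}{713303459}$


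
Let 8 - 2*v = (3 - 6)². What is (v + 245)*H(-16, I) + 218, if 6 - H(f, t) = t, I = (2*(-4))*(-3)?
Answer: -4183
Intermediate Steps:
I = 24 (I = -8*(-3) = 24)
H(f, t) = 6 - t
v = -½ (v = 4 - (3 - 6)²/2 = 4 - ½*(-3)² = 4 - ½*9 = 4 - 9/2 = -½ ≈ -0.50000)
(v + 245)*H(-16, I) + 218 = (-½ + 245)*(6 - 1*24) + 218 = 489*(6 - 24)/2 + 218 = (489/2)*(-18) + 218 = -4401 + 218 = -4183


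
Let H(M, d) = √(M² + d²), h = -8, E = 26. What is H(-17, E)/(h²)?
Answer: √965/64 ≈ 0.48538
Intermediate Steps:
H(-17, E)/(h²) = √((-17)² + 26²)/((-8)²) = √(289 + 676)/64 = √965*(1/64) = √965/64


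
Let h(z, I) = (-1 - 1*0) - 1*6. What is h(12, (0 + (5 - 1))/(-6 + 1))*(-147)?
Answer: 1029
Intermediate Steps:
h(z, I) = -7 (h(z, I) = (-1 + 0) - 6 = -1 - 6 = -7)
h(12, (0 + (5 - 1))/(-6 + 1))*(-147) = -7*(-147) = 1029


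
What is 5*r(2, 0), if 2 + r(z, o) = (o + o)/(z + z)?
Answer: -10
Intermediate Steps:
r(z, o) = -2 + o/z (r(z, o) = -2 + (o + o)/(z + z) = -2 + (2*o)/((2*z)) = -2 + (2*o)*(1/(2*z)) = -2 + o/z)
5*r(2, 0) = 5*(-2 + 0/2) = 5*(-2 + 0*(½)) = 5*(-2 + 0) = 5*(-2) = -10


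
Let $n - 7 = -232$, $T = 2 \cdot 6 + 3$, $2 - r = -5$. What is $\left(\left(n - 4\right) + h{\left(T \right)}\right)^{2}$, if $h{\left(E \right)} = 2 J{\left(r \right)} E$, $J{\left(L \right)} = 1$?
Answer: $39601$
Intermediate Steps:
$r = 7$ ($r = 2 - -5 = 2 + 5 = 7$)
$T = 15$ ($T = 12 + 3 = 15$)
$n = -225$ ($n = 7 - 232 = -225$)
$h{\left(E \right)} = 2 E$ ($h{\left(E \right)} = 2 \cdot 1 E = 2 E$)
$\left(\left(n - 4\right) + h{\left(T \right)}\right)^{2} = \left(\left(-225 - 4\right) + 2 \cdot 15\right)^{2} = \left(\left(-225 - 4\right) + 30\right)^{2} = \left(-229 + 30\right)^{2} = \left(-199\right)^{2} = 39601$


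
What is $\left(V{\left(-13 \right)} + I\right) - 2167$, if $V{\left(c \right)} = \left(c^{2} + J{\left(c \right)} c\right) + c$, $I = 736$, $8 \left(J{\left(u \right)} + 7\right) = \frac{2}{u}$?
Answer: $- \frac{4735}{4} \approx -1183.8$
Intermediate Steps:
$J{\left(u \right)} = -7 + \frac{1}{4 u}$ ($J{\left(u \right)} = -7 + \frac{2 \frac{1}{u}}{8} = -7 + \frac{1}{4 u}$)
$V{\left(c \right)} = c + c^{2} + c \left(-7 + \frac{1}{4 c}\right)$ ($V{\left(c \right)} = \left(c^{2} + \left(-7 + \frac{1}{4 c}\right) c\right) + c = \left(c^{2} + c \left(-7 + \frac{1}{4 c}\right)\right) + c = c + c^{2} + c \left(-7 + \frac{1}{4 c}\right)$)
$\left(V{\left(-13 \right)} + I\right) - 2167 = \left(\left(\frac{1}{4} - 13 \left(-6 - 13\right)\right) + 736\right) - 2167 = \left(\left(\frac{1}{4} - -247\right) + 736\right) - 2167 = \left(\left(\frac{1}{4} + 247\right) + 736\right) - 2167 = \left(\frac{989}{4} + 736\right) - 2167 = \frac{3933}{4} - 2167 = - \frac{4735}{4}$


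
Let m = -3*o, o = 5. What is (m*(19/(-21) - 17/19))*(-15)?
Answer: -53850/133 ≈ -404.89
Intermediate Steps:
m = -15 (m = -3*5 = -15)
(m*(19/(-21) - 17/19))*(-15) = -15*(19/(-21) - 17/19)*(-15) = -15*(19*(-1/21) - 17*1/19)*(-15) = -15*(-19/21 - 17/19)*(-15) = -15*(-718/399)*(-15) = (3590/133)*(-15) = -53850/133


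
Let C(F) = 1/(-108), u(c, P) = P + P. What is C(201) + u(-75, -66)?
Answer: -14257/108 ≈ -132.01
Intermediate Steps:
u(c, P) = 2*P
C(F) = -1/108
C(201) + u(-75, -66) = -1/108 + 2*(-66) = -1/108 - 132 = -14257/108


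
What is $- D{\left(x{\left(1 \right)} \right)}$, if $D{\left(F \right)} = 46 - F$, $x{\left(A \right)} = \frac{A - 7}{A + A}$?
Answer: $-49$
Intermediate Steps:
$x{\left(A \right)} = \frac{-7 + A}{2 A}$
$- D{\left(x{\left(1 \right)} \right)} = - (46 - \frac{-7 + 1}{2 \cdot 1}) = - (46 - \frac{1}{2} \cdot 1 \left(-6\right)) = - (46 - -3) = - (46 + 3) = \left(-1\right) 49 = -49$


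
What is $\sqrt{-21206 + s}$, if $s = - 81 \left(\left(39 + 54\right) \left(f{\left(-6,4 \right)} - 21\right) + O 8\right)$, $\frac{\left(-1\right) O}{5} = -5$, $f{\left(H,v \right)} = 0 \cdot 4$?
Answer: $53 \sqrt{43} \approx 347.54$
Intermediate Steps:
$f{\left(H,v \right)} = 0$
$O = 25$ ($O = \left(-5\right) \left(-5\right) = 25$)
$s = 141993$ ($s = - 81 \left(\left(39 + 54\right) \left(0 - 21\right) + 25 \cdot 8\right) = - 81 \left(93 \left(-21\right) + 200\right) = - 81 \left(-1953 + 200\right) = \left(-81\right) \left(-1753\right) = 141993$)
$\sqrt{-21206 + s} = \sqrt{-21206 + 141993} = \sqrt{120787} = 53 \sqrt{43}$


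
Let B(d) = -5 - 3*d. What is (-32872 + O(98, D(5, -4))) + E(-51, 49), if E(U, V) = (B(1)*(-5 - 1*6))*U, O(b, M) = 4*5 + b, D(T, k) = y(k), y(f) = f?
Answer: -37242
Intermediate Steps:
D(T, k) = k
O(b, M) = 20 + b
E(U, V) = 88*U (E(U, V) = ((-5 - 3*1)*(-5 - 1*6))*U = ((-5 - 3)*(-5 - 6))*U = (-8*(-11))*U = 88*U)
(-32872 + O(98, D(5, -4))) + E(-51, 49) = (-32872 + (20 + 98)) + 88*(-51) = (-32872 + 118) - 4488 = -32754 - 4488 = -37242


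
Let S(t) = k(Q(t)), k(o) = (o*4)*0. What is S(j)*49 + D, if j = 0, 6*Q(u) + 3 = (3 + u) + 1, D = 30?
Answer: 30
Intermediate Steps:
Q(u) = ⅙ + u/6 (Q(u) = -½ + ((3 + u) + 1)/6 = -½ + (4 + u)/6 = -½ + (⅔ + u/6) = ⅙ + u/6)
k(o) = 0 (k(o) = (4*o)*0 = 0)
S(t) = 0
S(j)*49 + D = 0*49 + 30 = 0 + 30 = 30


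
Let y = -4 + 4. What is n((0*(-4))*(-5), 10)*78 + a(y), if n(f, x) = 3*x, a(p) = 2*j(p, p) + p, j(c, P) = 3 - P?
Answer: 2346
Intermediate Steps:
y = 0
a(p) = 6 - p (a(p) = 2*(3 - p) + p = (6 - 2*p) + p = 6 - p)
n((0*(-4))*(-5), 10)*78 + a(y) = (3*10)*78 + (6 - 1*0) = 30*78 + (6 + 0) = 2340 + 6 = 2346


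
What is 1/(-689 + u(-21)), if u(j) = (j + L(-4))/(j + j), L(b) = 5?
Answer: -21/14461 ≈ -0.0014522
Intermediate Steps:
u(j) = (5 + j)/(2*j) (u(j) = (j + 5)/(j + j) = (5 + j)/((2*j)) = (5 + j)*(1/(2*j)) = (5 + j)/(2*j))
1/(-689 + u(-21)) = 1/(-689 + (½)*(5 - 21)/(-21)) = 1/(-689 + (½)*(-1/21)*(-16)) = 1/(-689 + 8/21) = 1/(-14461/21) = -21/14461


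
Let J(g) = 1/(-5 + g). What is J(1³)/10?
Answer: -1/40 ≈ -0.025000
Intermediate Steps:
J(1³)/10 = 1/(-5 + 1³*10) = (⅒)/(-5 + 1) = (⅒)/(-4) = -¼*⅒ = -1/40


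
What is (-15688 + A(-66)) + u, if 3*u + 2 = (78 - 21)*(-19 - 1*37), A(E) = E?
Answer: -50456/3 ≈ -16819.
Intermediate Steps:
u = -3194/3 (u = -2/3 + ((78 - 21)*(-19 - 1*37))/3 = -2/3 + (57*(-19 - 37))/3 = -2/3 + (57*(-56))/3 = -2/3 + (1/3)*(-3192) = -2/3 - 1064 = -3194/3 ≈ -1064.7)
(-15688 + A(-66)) + u = (-15688 - 66) - 3194/3 = -15754 - 3194/3 = -50456/3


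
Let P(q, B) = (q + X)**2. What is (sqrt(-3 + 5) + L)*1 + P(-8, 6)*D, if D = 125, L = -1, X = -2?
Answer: 12499 + sqrt(2) ≈ 12500.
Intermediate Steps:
P(q, B) = (-2 + q)**2 (P(q, B) = (q - 2)**2 = (-2 + q)**2)
(sqrt(-3 + 5) + L)*1 + P(-8, 6)*D = (sqrt(-3 + 5) - 1)*1 + (-2 - 8)**2*125 = (sqrt(2) - 1)*1 + (-10)**2*125 = (-1 + sqrt(2))*1 + 100*125 = (-1 + sqrt(2)) + 12500 = 12499 + sqrt(2)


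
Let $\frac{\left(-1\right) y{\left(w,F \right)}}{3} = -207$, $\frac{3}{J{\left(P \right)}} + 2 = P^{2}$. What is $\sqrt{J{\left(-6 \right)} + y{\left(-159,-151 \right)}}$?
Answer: $\frac{\sqrt{717978}}{34} \approx 24.922$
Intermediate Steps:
$J{\left(P \right)} = \frac{3}{-2 + P^{2}}$
$y{\left(w,F \right)} = 621$ ($y{\left(w,F \right)} = \left(-3\right) \left(-207\right) = 621$)
$\sqrt{J{\left(-6 \right)} + y{\left(-159,-151 \right)}} = \sqrt{\frac{3}{-2 + \left(-6\right)^{2}} + 621} = \sqrt{\frac{3}{-2 + 36} + 621} = \sqrt{\frac{3}{34} + 621} = \sqrt{\frac{21117}{34}} = \frac{\sqrt{717978}}{34}$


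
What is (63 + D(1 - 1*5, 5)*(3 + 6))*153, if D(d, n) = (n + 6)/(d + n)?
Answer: 24786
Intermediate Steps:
D(d, n) = (6 + n)/(d + n)
(63 + D(1 - 1*5, 5)*(3 + 6))*153 = (63 + ((6 + 5)/((1 - 1*5) + 5))*(3 + 6))*153 = (63 + (11/((1 - 5) + 5))*9)*153 = (63 + (11/(-4 + 5))*9)*153 = (63 + (11/1)*9)*153 = (63 + (1*11)*9)*153 = (63 + 11*9)*153 = (63 + 99)*153 = 162*153 = 24786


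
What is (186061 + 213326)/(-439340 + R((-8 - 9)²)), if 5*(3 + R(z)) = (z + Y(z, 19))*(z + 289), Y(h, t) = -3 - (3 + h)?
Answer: -1996935/2200183 ≈ -0.90762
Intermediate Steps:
Y(h, t) = -6 - h (Y(h, t) = -3 + (-3 - h) = -6 - h)
R(z) = -1749/5 - 6*z/5 (R(z) = -3 + ((z + (-6 - z))*(z + 289))/5 = -3 + (-6*(289 + z))/5 = -3 + (-1734 - 6*z)/5 = -3 + (-1734/5 - 6*z/5) = -1749/5 - 6*z/5)
(186061 + 213326)/(-439340 + R((-8 - 9)²)) = (186061 + 213326)/(-439340 + (-1749/5 - 6*(-8 - 9)²/5)) = 399387/(-439340 + (-1749/5 - 6/5*(-17)²)) = 399387/(-439340 + (-1749/5 - 6/5*289)) = 399387/(-439340 + (-1749/5 - 1734/5)) = 399387/(-439340 - 3483/5) = 399387/(-2200183/5) = 399387*(-5/2200183) = -1996935/2200183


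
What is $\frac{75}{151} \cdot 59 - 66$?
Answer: $- \frac{5541}{151} \approx -36.695$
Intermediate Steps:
$\frac{75}{151} \cdot 59 - 66 = \frac{4425}{151} - 66 = - \frac{5541}{151}$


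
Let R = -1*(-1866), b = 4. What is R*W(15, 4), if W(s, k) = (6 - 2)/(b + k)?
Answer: 933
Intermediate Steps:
W(s, k) = 4/(4 + k) (W(s, k) = (6 - 2)/(4 + k) = 4/(4 + k))
R = 1866
R*W(15, 4) = 1866*(4/(4 + 4)) = 1866*(4/8) = 1866*(4*(⅛)) = 1866*(½) = 933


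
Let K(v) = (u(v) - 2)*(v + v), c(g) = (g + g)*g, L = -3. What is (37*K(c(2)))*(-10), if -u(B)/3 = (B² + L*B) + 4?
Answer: 793280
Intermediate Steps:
c(g) = 2*g² (c(g) = (2*g)*g = 2*g²)
u(B) = -12 - 3*B² + 9*B (u(B) = -3*((B² - 3*B) + 4) = -3*(4 + B² - 3*B) = -12 - 3*B² + 9*B)
K(v) = 2*v*(-14 - 3*v² + 9*v) (K(v) = ((-12 - 3*v² + 9*v) - 2)*(v + v) = (-14 - 3*v² + 9*v)*(2*v) = 2*v*(-14 - 3*v² + 9*v))
(37*K(c(2)))*(-10) = (37*(2*(2*2²)*(-14 - 3*(2*2²)² + 9*(2*2²))))*(-10) = (37*(2*(2*4)*(-14 - 3*(2*4)² + 9*(2*4))))*(-10) = (37*(2*8*(-14 - 3*8² + 9*8)))*(-10) = (37*(2*8*(-14 - 3*64 + 72)))*(-10) = (37*(2*8*(-14 - 192 + 72)))*(-10) = (37*(2*8*(-134)))*(-10) = (37*(-2144))*(-10) = -79328*(-10) = 793280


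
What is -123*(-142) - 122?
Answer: 17344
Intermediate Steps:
-123*(-142) - 122 = 17466 - 122 = 17344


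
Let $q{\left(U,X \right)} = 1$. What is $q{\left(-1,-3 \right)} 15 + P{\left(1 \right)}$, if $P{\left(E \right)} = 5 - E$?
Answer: $19$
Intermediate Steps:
$q{\left(-1,-3 \right)} 15 + P{\left(1 \right)} = 1 \cdot 15 + \left(5 - 1\right) = 15 + \left(5 - 1\right) = 15 + 4 = 19$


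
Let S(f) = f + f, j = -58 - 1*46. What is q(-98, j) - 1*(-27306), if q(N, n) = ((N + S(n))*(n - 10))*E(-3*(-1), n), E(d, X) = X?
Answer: -3600630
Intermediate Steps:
j = -104 (j = -58 - 46 = -104)
S(f) = 2*f
q(N, n) = n*(-10 + n)*(N + 2*n) (q(N, n) = ((N + 2*n)*(n - 10))*n = ((N + 2*n)*(-10 + n))*n = ((-10 + n)*(N + 2*n))*n = n*(-10 + n)*(N + 2*n))
q(-98, j) - 1*(-27306) = -104*(-20*(-104) - 10*(-98) + 2*(-104)² - 98*(-104)) - 1*(-27306) = -104*(2080 + 980 + 2*10816 + 10192) + 27306 = -104*(2080 + 980 + 21632 + 10192) + 27306 = -104*34884 + 27306 = -3627936 + 27306 = -3600630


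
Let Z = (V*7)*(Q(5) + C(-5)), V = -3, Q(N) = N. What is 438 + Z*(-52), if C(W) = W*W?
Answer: 33198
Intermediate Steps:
C(W) = W²
Z = -630 (Z = (-3*7)*(5 + (-5)²) = -21*(5 + 25) = -21*30 = -630)
438 + Z*(-52) = 438 - 630*(-52) = 438 + 32760 = 33198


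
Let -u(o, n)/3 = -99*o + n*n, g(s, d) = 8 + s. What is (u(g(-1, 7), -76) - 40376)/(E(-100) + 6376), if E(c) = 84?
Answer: -11125/1292 ≈ -8.6107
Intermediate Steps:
u(o, n) = -3*n² + 297*o (u(o, n) = -3*(-99*o + n*n) = -3*(-99*o + n²) = -3*(n² - 99*o) = -3*n² + 297*o)
(u(g(-1, 7), -76) - 40376)/(E(-100) + 6376) = ((-3*(-76)² + 297*(8 - 1)) - 40376)/(84 + 6376) = ((-3*5776 + 297*7) - 40376)/6460 = ((-17328 + 2079) - 40376)*(1/6460) = (-15249 - 40376)*(1/6460) = -55625*1/6460 = -11125/1292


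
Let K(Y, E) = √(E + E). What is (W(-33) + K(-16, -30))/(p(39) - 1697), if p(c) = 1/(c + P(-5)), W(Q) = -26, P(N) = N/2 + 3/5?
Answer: 742/48429 - 742*I*√15/629577 ≈ 0.015321 - 0.0045646*I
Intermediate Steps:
P(N) = ⅗ + N/2 (P(N) = N*(½) + 3*(⅕) = N/2 + ⅗ = ⅗ + N/2)
K(Y, E) = √2*√E (K(Y, E) = √(2*E) = √2*√E)
p(c) = 1/(-19/10 + c) (p(c) = 1/(c + (⅗ + (½)*(-5))) = 1/(c + (⅗ - 5/2)) = 1/(c - 19/10) = 1/(-19/10 + c))
(W(-33) + K(-16, -30))/(p(39) - 1697) = (-26 + √2*√(-30))/(10/(-19 + 10*39) - 1697) = (-26 + √2*(I*√30))/(10/(-19 + 390) - 1697) = (-26 + 2*I*√15)/(10/371 - 1697) = (-26 + 2*I*√15)/(-629577/371) = (-26 + 2*I*√15)*(-371/629577) = 742/48429 - 742*I*√15/629577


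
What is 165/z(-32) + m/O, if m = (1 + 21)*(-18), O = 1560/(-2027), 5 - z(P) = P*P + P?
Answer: 21999989/42770 ≈ 514.38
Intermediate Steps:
z(P) = 5 - P - P**2 (z(P) = 5 - (P*P + P) = 5 - (P**2 + P) = 5 - (P + P**2) = 5 + (-P - P**2) = 5 - P - P**2)
O = -1560/2027 (O = 1560*(-1/2027) = -1560/2027 ≈ -0.76961)
m = -396 (m = 22*(-18) = -396)
165/z(-32) + m/O = 165/(5 - 1*(-32) - 1*(-32)**2) - 396/(-1560/2027) = 165/(5 + 32 - 1*1024) - 396*(-2027/1560) = 165/(5 + 32 - 1024) + 66891/130 = 165/(-987) + 66891/130 = 165*(-1/987) + 66891/130 = -55/329 + 66891/130 = 21999989/42770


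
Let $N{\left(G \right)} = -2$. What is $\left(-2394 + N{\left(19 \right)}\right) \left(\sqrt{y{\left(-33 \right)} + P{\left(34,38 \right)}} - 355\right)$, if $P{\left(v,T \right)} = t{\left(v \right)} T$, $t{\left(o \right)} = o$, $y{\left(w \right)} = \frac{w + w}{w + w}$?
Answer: $850580 - 2396 \sqrt{1293} \approx 7.6442 \cdot 10^{5}$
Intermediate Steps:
$y{\left(w \right)} = 1$ ($y{\left(w \right)} = \frac{2 w}{2 w} = 2 w \frac{1}{2 w} = 1$)
$P{\left(v,T \right)} = T v$ ($P{\left(v,T \right)} = v T = T v$)
$\left(-2394 + N{\left(19 \right)}\right) \left(\sqrt{y{\left(-33 \right)} + P{\left(34,38 \right)}} - 355\right) = \left(-2394 - 2\right) \left(\sqrt{1 + 38 \cdot 34} - 355\right) = - 2396 \left(\sqrt{1 + 1292} - 355\right) = - 2396 \left(\sqrt{1293} - 355\right) = - 2396 \left(-355 + \sqrt{1293}\right) = 850580 - 2396 \sqrt{1293}$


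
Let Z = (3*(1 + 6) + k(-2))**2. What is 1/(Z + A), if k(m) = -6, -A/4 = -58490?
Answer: 1/234185 ≈ 4.2701e-6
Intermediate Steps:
A = 233960 (A = -4*(-58490) = 233960)
Z = 225 (Z = (3*(1 + 6) - 6)**2 = (3*7 - 6)**2 = (21 - 6)**2 = 15**2 = 225)
1/(Z + A) = 1/(225 + 233960) = 1/234185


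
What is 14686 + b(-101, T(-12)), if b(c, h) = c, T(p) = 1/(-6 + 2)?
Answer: 14585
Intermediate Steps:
T(p) = -¼ (T(p) = 1/(-4) = -¼)
14686 + b(-101, T(-12)) = 14686 - 101 = 14585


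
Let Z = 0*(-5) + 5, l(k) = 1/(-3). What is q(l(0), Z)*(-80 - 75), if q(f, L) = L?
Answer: -775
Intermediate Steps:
l(k) = -⅓
Z = 5 (Z = 0 + 5 = 5)
q(l(0), Z)*(-80 - 75) = 5*(-80 - 75) = 5*(-155) = -775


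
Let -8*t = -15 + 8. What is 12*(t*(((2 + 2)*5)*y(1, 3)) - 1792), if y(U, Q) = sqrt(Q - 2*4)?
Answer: -21504 + 210*I*sqrt(5) ≈ -21504.0 + 469.57*I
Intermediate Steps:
t = 7/8 (t = -(-15 + 8)/8 = -1/8*(-7) = 7/8 ≈ 0.87500)
y(U, Q) = sqrt(-8 + Q) (y(U, Q) = sqrt(Q - 8) = sqrt(-8 + Q))
12*(t*(((2 + 2)*5)*y(1, 3)) - 1792) = 12*(7*(((2 + 2)*5)*sqrt(-8 + 3))/8 - 1792) = 12*(7*((4*5)*sqrt(-5))/8 - 1792) = 12*(7*(20*(I*sqrt(5)))/8 - 1792) = 12*(7*(20*I*sqrt(5))/8 - 1792) = 12*(35*I*sqrt(5)/2 - 1792) = 12*(-1792 + 35*I*sqrt(5)/2) = -21504 + 210*I*sqrt(5)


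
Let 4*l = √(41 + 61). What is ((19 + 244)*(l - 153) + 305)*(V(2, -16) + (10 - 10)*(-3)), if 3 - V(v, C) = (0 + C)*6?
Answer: -3953466 + 26037*√102/4 ≈ -3.8877e+6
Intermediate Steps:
V(v, C) = 3 - 6*C (V(v, C) = 3 - (0 + C)*6 = 3 - C*6 = 3 - 6*C)
l = √102/4 (l = √(41 + 61)/4 = √102/4 ≈ 2.5249)
((19 + 244)*(l - 153) + 305)*(V(2, -16) + (10 - 10)*(-3)) = ((19 + 244)*(√102/4 - 153) + 305)*((3 - 6*(-16)) + (10 - 10)*(-3)) = (263*(-153 + √102/4) + 305)*((3 + 96) + 0*(-3)) = ((-40239 + 263*√102/4) + 305)*(99 + 0) = (-39934 + 263*√102/4)*99 = -3953466 + 26037*√102/4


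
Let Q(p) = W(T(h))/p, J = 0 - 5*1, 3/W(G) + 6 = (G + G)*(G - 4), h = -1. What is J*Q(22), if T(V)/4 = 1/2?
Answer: 15/308 ≈ 0.048701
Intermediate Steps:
T(V) = 2 (T(V) = 4/2 = 4*(½) = 2)
W(G) = 3/(-6 + 2*G*(-4 + G)) (W(G) = 3/(-6 + (G + G)*(G - 4)) = 3/(-6 + (2*G)*(-4 + G)) = 3/(-6 + 2*G*(-4 + G)))
J = -5 (J = 0 - 5 = -5)
Q(p) = -3/(14*p) (Q(p) = (3/(2*(-3 + 2² - 4*2)))/p = (3/(2*(-3 + 4 - 8)))/p = ((3/2)/(-7))/p = ((3/2)*(-⅐))/p = -3/(14*p))
J*Q(22) = -(-15)/(14*22) = -5*(-3/308) = 15/308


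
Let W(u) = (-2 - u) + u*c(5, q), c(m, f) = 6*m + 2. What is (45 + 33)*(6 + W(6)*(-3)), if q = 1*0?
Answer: -42588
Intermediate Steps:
q = 0
c(m, f) = 2 + 6*m
W(u) = -2 + 31*u (W(u) = (-2 - u) + u*(2 + 6*5) = (-2 - u) + u*(2 + 30) = (-2 - u) + u*32 = (-2 - u) + 32*u = -2 + 31*u)
(45 + 33)*(6 + W(6)*(-3)) = (45 + 33)*(6 + (-2 + 31*6)*(-3)) = 78*(6 + (-2 + 186)*(-3)) = 78*(6 + 184*(-3)) = 78*(6 - 552) = 78*(-546) = -42588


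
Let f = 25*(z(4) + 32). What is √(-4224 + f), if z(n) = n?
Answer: 2*I*√831 ≈ 57.654*I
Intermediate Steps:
f = 900 (f = 25*(4 + 32) = 25*36 = 900)
√(-4224 + f) = √(-4224 + 900) = √(-3324) = 2*I*√831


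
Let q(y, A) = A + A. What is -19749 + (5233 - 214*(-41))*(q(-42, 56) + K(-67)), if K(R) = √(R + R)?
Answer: 1549035 + 14007*I*√134 ≈ 1.549e+6 + 1.6214e+5*I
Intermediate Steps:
q(y, A) = 2*A
K(R) = √2*√R (K(R) = √(2*R) = √2*√R)
-19749 + (5233 - 214*(-41))*(q(-42, 56) + K(-67)) = -19749 + (5233 - 214*(-41))*(2*56 + √2*√(-67)) = -19749 + (5233 + 8774)*(112 + √2*(I*√67)) = -19749 + 14007*(112 + I*√134) = -19749 + (1568784 + 14007*I*√134) = 1549035 + 14007*I*√134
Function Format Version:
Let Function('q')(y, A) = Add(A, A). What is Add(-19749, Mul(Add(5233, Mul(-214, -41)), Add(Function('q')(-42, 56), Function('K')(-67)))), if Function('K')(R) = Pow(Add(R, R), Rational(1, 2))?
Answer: Add(1549035, Mul(14007, I, Pow(134, Rational(1, 2)))) ≈ Add(1.5490e+6, Mul(1.6214e+5, I))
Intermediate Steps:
Function('q')(y, A) = Mul(2, A)
Function('K')(R) = Mul(Pow(2, Rational(1, 2)), Pow(R, Rational(1, 2))) (Function('K')(R) = Pow(Mul(2, R), Rational(1, 2)) = Mul(Pow(2, Rational(1, 2)), Pow(R, Rational(1, 2))))
Add(-19749, Mul(Add(5233, Mul(-214, -41)), Add(Function('q')(-42, 56), Function('K')(-67)))) = Add(-19749, Mul(Add(5233, Mul(-214, -41)), Add(Mul(2, 56), Mul(Pow(2, Rational(1, 2)), Pow(-67, Rational(1, 2)))))) = Add(-19749, Mul(Add(5233, 8774), Add(112, Mul(Pow(2, Rational(1, 2)), Mul(I, Pow(67, Rational(1, 2))))))) = Add(-19749, Mul(14007, Add(112, Mul(I, Pow(134, Rational(1, 2)))))) = Add(-19749, Add(1568784, Mul(14007, I, Pow(134, Rational(1, 2))))) = Add(1549035, Mul(14007, I, Pow(134, Rational(1, 2))))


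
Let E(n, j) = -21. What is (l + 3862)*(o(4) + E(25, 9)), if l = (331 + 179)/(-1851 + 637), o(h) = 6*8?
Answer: 63287433/607 ≈ 1.0426e+5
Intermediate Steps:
o(h) = 48
l = -255/607 (l = 510/(-1214) = 510*(-1/1214) = -255/607 ≈ -0.42010)
(l + 3862)*(o(4) + E(25, 9)) = (-255/607 + 3862)*(48 - 21) = (2343979/607)*27 = 63287433/607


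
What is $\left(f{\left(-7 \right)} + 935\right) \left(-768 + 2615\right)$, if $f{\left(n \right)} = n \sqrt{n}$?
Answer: $1726945 - 12929 i \sqrt{7} \approx 1.7269 \cdot 10^{6} - 34207.0 i$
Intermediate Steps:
$f{\left(n \right)} = n^{\frac{3}{2}}$
$\left(f{\left(-7 \right)} + 935\right) \left(-768 + 2615\right) = \left(\left(-7\right)^{\frac{3}{2}} + 935\right) \left(-768 + 2615\right) = \left(- 7 i \sqrt{7} + 935\right) 1847 = \left(935 - 7 i \sqrt{7}\right) 1847 = 1726945 - 12929 i \sqrt{7}$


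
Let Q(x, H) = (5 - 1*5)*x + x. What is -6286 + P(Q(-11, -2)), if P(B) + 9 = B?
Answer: -6306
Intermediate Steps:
Q(x, H) = x (Q(x, H) = (5 - 5)*x + x = 0*x + x = 0 + x = x)
P(B) = -9 + B
-6286 + P(Q(-11, -2)) = -6286 + (-9 - 11) = -6286 - 20 = -6306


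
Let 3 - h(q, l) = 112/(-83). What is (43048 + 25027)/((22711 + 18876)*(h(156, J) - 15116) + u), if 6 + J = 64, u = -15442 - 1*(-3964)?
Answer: -5650225/52162154403 ≈ -0.00010832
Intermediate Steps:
u = -11478 (u = -15442 + 3964 = -11478)
J = 58 (J = -6 + 64 = 58)
h(q, l) = 361/83 (h(q, l) = 3 - 112/(-83) = 3 - 112*(-1)/83 = 3 - 1*(-112/83) = 3 + 112/83 = 361/83)
(43048 + 25027)/((22711 + 18876)*(h(156, J) - 15116) + u) = (43048 + 25027)/((22711 + 18876)*(361/83 - 15116) - 11478) = 68075/(41587*(-1254267/83) - 11478) = 68075/(-52161201729/83 - 11478) = 68075/(-52162154403/83) = 68075*(-83/52162154403) = -5650225/52162154403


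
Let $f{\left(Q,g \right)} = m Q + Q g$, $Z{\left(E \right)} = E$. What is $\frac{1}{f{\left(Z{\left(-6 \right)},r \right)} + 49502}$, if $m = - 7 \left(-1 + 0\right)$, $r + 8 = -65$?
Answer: $\frac{1}{49898} \approx 2.0041 \cdot 10^{-5}$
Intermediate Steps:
$r = -73$ ($r = -8 - 65 = -73$)
$m = 7$ ($m = \left(-7\right) \left(-1\right) = 7$)
$f{\left(Q,g \right)} = 7 Q + Q g$
$\frac{1}{f{\left(Z{\left(-6 \right)},r \right)} + 49502} = \frac{1}{- 6 \left(7 - 73\right) + 49502} = \frac{1}{\left(-6\right) \left(-66\right) + 49502} = \frac{1}{396 + 49502} = \frac{1}{49898}$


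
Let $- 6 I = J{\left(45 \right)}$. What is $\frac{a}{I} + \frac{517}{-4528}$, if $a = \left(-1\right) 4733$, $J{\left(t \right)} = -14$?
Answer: $- \frac{64296691}{31696} \approx -2028.5$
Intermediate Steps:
$I = \frac{7}{3}$ ($I = \left(- \frac{1}{6}\right) \left(-14\right) = \frac{7}{3} \approx 2.3333$)
$a = -4733$
$\frac{a}{I} + \frac{517}{-4528} = - \frac{4733}{\frac{7}{3}} + \frac{517}{-4528} = \left(-4733\right) \frac{3}{7} + 517 \left(- \frac{1}{4528}\right) = - \frac{14199}{7} - \frac{517}{4528} = - \frac{64296691}{31696}$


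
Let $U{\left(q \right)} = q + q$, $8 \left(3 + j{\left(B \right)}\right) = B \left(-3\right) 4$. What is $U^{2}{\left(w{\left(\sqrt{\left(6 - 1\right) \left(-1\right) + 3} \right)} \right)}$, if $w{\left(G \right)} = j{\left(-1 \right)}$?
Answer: $9$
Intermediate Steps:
$j{\left(B \right)} = -3 - \frac{3 B}{2}$ ($j{\left(B \right)} = -3 + \frac{B \left(-3\right) 4}{8} = -3 + \frac{- 3 B 4}{8} = -3 + \frac{\left(-12\right) B}{8} = -3 - \frac{3 B}{2}$)
$w{\left(G \right)} = - \frac{3}{2}$ ($w{\left(G \right)} = -3 - - \frac{3}{2} = -3 + \frac{3}{2} = - \frac{3}{2}$)
$U{\left(q \right)} = 2 q$
$U^{2}{\left(w{\left(\sqrt{\left(6 - 1\right) \left(-1\right) + 3} \right)} \right)} = \left(2 \left(- \frac{3}{2}\right)\right)^{2} = \left(-3\right)^{2} = 9$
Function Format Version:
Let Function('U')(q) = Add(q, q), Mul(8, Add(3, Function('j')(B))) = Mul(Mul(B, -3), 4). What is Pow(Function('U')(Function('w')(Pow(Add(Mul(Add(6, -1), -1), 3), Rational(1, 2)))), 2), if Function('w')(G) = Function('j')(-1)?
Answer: 9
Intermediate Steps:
Function('j')(B) = Add(-3, Mul(Rational(-3, 2), B)) (Function('j')(B) = Add(-3, Mul(Rational(1, 8), Mul(Mul(B, -3), 4))) = Add(-3, Mul(Rational(1, 8), Mul(Mul(-3, B), 4))) = Add(-3, Mul(Rational(1, 8), Mul(-12, B))) = Add(-3, Mul(Rational(-3, 2), B)))
Function('w')(G) = Rational(-3, 2) (Function('w')(G) = Add(-3, Mul(Rational(-3, 2), -1)) = Add(-3, Rational(3, 2)) = Rational(-3, 2))
Function('U')(q) = Mul(2, q)
Pow(Function('U')(Function('w')(Pow(Add(Mul(Add(6, -1), -1), 3), Rational(1, 2)))), 2) = Pow(Mul(2, Rational(-3, 2)), 2) = Pow(-3, 2) = 9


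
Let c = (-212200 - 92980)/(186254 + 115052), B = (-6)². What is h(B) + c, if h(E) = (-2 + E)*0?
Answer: -152590/150653 ≈ -1.0129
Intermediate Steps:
B = 36
h(E) = 0
c = -152590/150653 (c = -305180/301306 = -305180*1/301306 = -152590/150653 ≈ -1.0129)
h(B) + c = 0 - 152590/150653 = -152590/150653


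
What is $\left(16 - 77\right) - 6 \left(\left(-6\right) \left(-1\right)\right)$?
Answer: $-97$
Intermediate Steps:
$\left(16 - 77\right) - 6 \left(\left(-6\right) \left(-1\right)\right) = \left(16 - 77\right) - 36 = -61 - 36 = -97$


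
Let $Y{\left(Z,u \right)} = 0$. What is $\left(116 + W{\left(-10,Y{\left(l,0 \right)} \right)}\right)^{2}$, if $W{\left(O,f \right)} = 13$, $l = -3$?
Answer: $16641$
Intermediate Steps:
$\left(116 + W{\left(-10,Y{\left(l,0 \right)} \right)}\right)^{2} = \left(116 + 13\right)^{2} = 129^{2} = 16641$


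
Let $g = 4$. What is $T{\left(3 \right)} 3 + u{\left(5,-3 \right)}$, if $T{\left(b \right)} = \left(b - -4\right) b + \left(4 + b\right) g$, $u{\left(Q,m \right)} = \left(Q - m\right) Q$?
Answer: $187$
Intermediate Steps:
$u{\left(Q,m \right)} = Q \left(Q - m\right)$
$T{\left(b \right)} = 16 + 4 b + b \left(4 + b\right)$ ($T{\left(b \right)} = \left(b - -4\right) b + \left(4 + b\right) 4 = \left(b + 4\right) b + \left(16 + 4 b\right) = \left(4 + b\right) b + \left(16 + 4 b\right) = b \left(4 + b\right) + \left(16 + 4 b\right) = 16 + 4 b + b \left(4 + b\right)$)
$T{\left(3 \right)} 3 + u{\left(5,-3 \right)} = \left(16 + 3^{2} + 8 \cdot 3\right) 3 + 5 \left(5 - -3\right) = \left(16 + 9 + 24\right) 3 + 5 \left(5 + 3\right) = 49 \cdot 3 + 5 \cdot 8 = 147 + 40 = 187$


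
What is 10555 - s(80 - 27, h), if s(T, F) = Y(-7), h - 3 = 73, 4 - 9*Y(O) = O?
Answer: 94984/9 ≈ 10554.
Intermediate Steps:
Y(O) = 4/9 - O/9
h = 76 (h = 3 + 73 = 76)
s(T, F) = 11/9 (s(T, F) = 4/9 - ⅑*(-7) = 4/9 + 7/9 = 11/9)
10555 - s(80 - 27, h) = 10555 - 1*11/9 = 10555 - 11/9 = 94984/9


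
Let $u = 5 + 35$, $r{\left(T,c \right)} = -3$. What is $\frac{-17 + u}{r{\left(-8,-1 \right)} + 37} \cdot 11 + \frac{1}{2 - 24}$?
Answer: $\frac{1383}{187} \approx 7.3957$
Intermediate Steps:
$u = 40$
$\frac{-17 + u}{r{\left(-8,-1 \right)} + 37} \cdot 11 + \frac{1}{2 - 24} = \frac{-17 + 40}{-3 + 37} \cdot 11 + \frac{1}{2 - 24} = \frac{23}{34} \cdot 11 + \frac{1}{-22} = 23 \cdot \frac{1}{34} \cdot 11 - \frac{1}{22} = \frac{23}{34} \cdot 11 - \frac{1}{22} = \frac{253}{34} - \frac{1}{22} = \frac{1383}{187}$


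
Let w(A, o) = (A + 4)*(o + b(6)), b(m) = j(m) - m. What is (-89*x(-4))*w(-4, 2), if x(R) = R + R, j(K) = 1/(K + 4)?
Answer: 0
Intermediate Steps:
j(K) = 1/(4 + K)
b(m) = 1/(4 + m) - m
w(A, o) = (4 + A)*(-59/10 + o) (w(A, o) = (A + 4)*(o + (1 - 1*6*(4 + 6))/(4 + 6)) = (4 + A)*(o + (1 - 1*6*10)/10) = (4 + A)*(o + (1 - 60)/10) = (4 + A)*(o + (1/10)*(-59)) = (4 + A)*(o - 59/10) = (4 + A)*(-59/10 + o))
x(R) = 2*R
(-89*x(-4))*w(-4, 2) = (-178*(-4))*(-118/5 + 4*2 - 59/10*(-4) - 4*2) = (-89*(-8))*(-118/5 + 8 + 118/5 - 8) = 712*0 = 0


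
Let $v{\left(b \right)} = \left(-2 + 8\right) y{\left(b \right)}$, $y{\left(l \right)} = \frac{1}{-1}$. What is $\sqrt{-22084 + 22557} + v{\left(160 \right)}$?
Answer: $-6 + \sqrt{473} \approx 15.749$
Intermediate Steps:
$y{\left(l \right)} = -1$
$v{\left(b \right)} = -6$ ($v{\left(b \right)} = \left(-2 + 8\right) \left(-1\right) = 6 \left(-1\right) = -6$)
$\sqrt{-22084 + 22557} + v{\left(160 \right)} = \sqrt{-22084 + 22557} - 6 = \sqrt{473} - 6 = -6 + \sqrt{473}$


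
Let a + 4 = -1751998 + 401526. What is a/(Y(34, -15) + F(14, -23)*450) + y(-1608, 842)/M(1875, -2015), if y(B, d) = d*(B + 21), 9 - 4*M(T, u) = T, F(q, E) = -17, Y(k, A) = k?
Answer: 1801151253/592144 ≈ 3041.7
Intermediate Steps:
a = -1350476 (a = -4 + (-1751998 + 401526) = -4 - 1350472 = -1350476)
M(T, u) = 9/4 - T/4
y(B, d) = d*(21 + B)
a/(Y(34, -15) + F(14, -23)*450) + y(-1608, 842)/M(1875, -2015) = -1350476/(34 - 17*450) + (842*(21 - 1608))/(9/4 - ¼*1875) = -1350476/(34 - 7650) + (842*(-1587))/(9/4 - 1875/4) = -1350476/(-7616) - 1336254/(-933/2) = -1350476*(-1/7616) - 1336254*(-2/933) = 337619/1904 + 890836/311 = 1801151253/592144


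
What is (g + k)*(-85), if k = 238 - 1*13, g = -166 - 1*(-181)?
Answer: -20400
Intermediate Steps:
g = 15 (g = -166 + 181 = 15)
k = 225 (k = 238 - 13 = 225)
(g + k)*(-85) = (15 + 225)*(-85) = 240*(-85) = -20400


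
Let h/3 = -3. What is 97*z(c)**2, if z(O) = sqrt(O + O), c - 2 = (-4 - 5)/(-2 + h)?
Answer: 6014/11 ≈ 546.73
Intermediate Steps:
h = -9 (h = 3*(-3) = -9)
c = 31/11 (c = 2 + (-4 - 5)/(-2 - 9) = 2 - 9/(-11) = 2 - 9*(-1/11) = 2 + 9/11 = 31/11 ≈ 2.8182)
z(O) = sqrt(2)*sqrt(O) (z(O) = sqrt(2*O) = sqrt(2)*sqrt(O))
97*z(c)**2 = 97*(sqrt(2)*sqrt(31/11))**2 = 97*(sqrt(2)*(sqrt(341)/11))**2 = 97*(sqrt(682)/11)**2 = 97*(62/11) = 6014/11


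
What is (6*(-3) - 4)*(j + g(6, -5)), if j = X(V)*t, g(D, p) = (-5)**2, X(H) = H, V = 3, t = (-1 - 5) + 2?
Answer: -286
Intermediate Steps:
t = -4 (t = -6 + 2 = -4)
g(D, p) = 25
j = -12 (j = 3*(-4) = -12)
(6*(-3) - 4)*(j + g(6, -5)) = (6*(-3) - 4)*(-12 + 25) = (-18 - 4)*13 = -22*13 = -286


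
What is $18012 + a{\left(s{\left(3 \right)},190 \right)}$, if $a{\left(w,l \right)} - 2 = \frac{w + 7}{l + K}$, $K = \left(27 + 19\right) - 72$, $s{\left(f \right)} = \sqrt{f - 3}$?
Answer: $\frac{2954303}{164} \approx 18014.0$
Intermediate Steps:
$s{\left(f \right)} = \sqrt{-3 + f}$
$K = -26$ ($K = 46 - 72 = -26$)
$a{\left(w,l \right)} = 2 + \frac{7 + w}{-26 + l}$ ($a{\left(w,l \right)} = 2 + \frac{w + 7}{l - 26} = 2 + \frac{7 + w}{-26 + l}$)
$18012 + a{\left(s{\left(3 \right)},190 \right)} = 18012 + \frac{-45 + \sqrt{-3 + 3} + 2 \cdot 190}{-26 + 190} = 18012 + \frac{-45 + \sqrt{0} + 380}{164} = 18012 + \frac{-45 + 0 + 380}{164} = 18012 + \frac{1}{164} \cdot 335 = 18012 + \frac{335}{164} = \frac{2954303}{164}$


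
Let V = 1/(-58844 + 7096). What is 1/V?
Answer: -51748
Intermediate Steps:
V = -1/51748 (V = 1/(-51748) = -1/51748 ≈ -1.9324e-5)
1/V = 1/(-1/51748) = -51748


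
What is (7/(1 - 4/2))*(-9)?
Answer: 63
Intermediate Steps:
(7/(1 - 4/2))*(-9) = (7/(1 - 4*½))*(-9) = (7/(1 - 2))*(-9) = (7/(-1))*(-9) = (7*(-1))*(-9) = -7*(-9) = 63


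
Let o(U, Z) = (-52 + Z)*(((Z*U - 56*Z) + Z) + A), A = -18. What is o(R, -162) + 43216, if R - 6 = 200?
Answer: 5281936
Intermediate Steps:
R = 206 (R = 6 + 200 = 206)
o(U, Z) = (-52 + Z)*(-18 - 55*Z + U*Z) (o(U, Z) = (-52 + Z)*(((Z*U - 56*Z) + Z) - 18) = (-52 + Z)*(((U*Z - 56*Z) + Z) - 18) = (-52 + Z)*(((-56*Z + U*Z) + Z) - 18) = (-52 + Z)*((-55*Z + U*Z) - 18) = (-52 + Z)*(-18 - 55*Z + U*Z))
o(R, -162) + 43216 = (936 - 55*(-162)² + 2842*(-162) + 206*(-162)² - 52*206*(-162)) + 43216 = (936 - 55*26244 - 460404 + 206*26244 + 1735344) + 43216 = (936 - 1443420 - 460404 + 5406264 + 1735344) + 43216 = 5238720 + 43216 = 5281936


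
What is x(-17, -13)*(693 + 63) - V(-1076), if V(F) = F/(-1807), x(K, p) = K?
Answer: -23224640/1807 ≈ -12853.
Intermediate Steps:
V(F) = -F/1807 (V(F) = F*(-1/1807) = -F/1807)
x(-17, -13)*(693 + 63) - V(-1076) = -17*(693 + 63) - (-1)*(-1076)/1807 = -17*756 - 1*1076/1807 = -12852 - 1076/1807 = -23224640/1807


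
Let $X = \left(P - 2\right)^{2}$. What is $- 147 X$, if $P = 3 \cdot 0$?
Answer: $-588$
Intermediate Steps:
$P = 0$
$X = 4$ ($X = \left(0 - 2\right)^{2} = \left(-2\right)^{2} = 4$)
$- 147 X = \left(-147\right) 4 = -588$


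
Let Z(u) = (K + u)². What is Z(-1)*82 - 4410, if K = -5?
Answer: -1458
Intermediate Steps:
Z(u) = (-5 + u)²
Z(-1)*82 - 4410 = (-5 - 1)²*82 - 4410 = (-6)²*82 - 4410 = 36*82 - 4410 = 2952 - 4410 = -1458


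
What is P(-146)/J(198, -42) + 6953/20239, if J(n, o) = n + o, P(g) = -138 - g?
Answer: 311645/789321 ≈ 0.39483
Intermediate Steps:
P(-146)/J(198, -42) + 6953/20239 = (-138 - 1*(-146))/(198 - 42) + 6953/20239 = (-138 + 146)/156 + 6953*(1/20239) = 8*(1/156) + 6953/20239 = 2/39 + 6953/20239 = 311645/789321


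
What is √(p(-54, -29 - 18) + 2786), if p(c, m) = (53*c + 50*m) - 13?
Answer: 3*I*√271 ≈ 49.386*I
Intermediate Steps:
p(c, m) = -13 + 50*m + 53*c (p(c, m) = (50*m + 53*c) - 13 = -13 + 50*m + 53*c)
√(p(-54, -29 - 18) + 2786) = √((-13 + 50*(-29 - 18) + 53*(-54)) + 2786) = √((-13 + 50*(-47) - 2862) + 2786) = √((-13 - 2350 - 2862) + 2786) = √(-5225 + 2786) = √(-2439) = 3*I*√271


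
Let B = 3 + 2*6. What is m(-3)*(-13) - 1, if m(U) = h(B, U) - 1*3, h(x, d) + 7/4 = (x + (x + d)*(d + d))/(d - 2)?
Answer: -1749/20 ≈ -87.450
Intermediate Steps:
B = 15 (B = 3 + 12 = 15)
h(x, d) = -7/4 + (x + 2*d*(d + x))/(-2 + d) (h(x, d) = -7/4 + (x + (x + d)*(d + d))/(d - 2) = -7/4 + (x + (d + x)*(2*d))/(-2 + d) = -7/4 + (x + 2*d*(d + x))/(-2 + d))
m(U) = -3 + (74 + 8*U**2 + 113*U)/(4*(-2 + U)) (m(U) = (14 - 7*U + 4*15 + 8*U**2 + 8*U*15)/(4*(-2 + U)) - 1*3 = (14 - 7*U + 60 + 8*U**2 + 120*U)/(4*(-2 + U)) - 3 = (74 + 8*U**2 + 113*U)/(4*(-2 + U)) - 3 = -3 + (74 + 8*U**2 + 113*U)/(4*(-2 + U)))
m(-3)*(-13) - 1 = ((98 + 8*(-3)**2 + 101*(-3))/(4*(-2 - 3)))*(-13) - 1 = ((1/4)*(98 + 8*9 - 303)/(-5))*(-13) - 1 = ((1/4)*(-1/5)*(98 + 72 - 303))*(-13) - 1 = ((1/4)*(-1/5)*(-133))*(-13) - 1 = (133/20)*(-13) - 1 = -1729/20 - 1 = -1749/20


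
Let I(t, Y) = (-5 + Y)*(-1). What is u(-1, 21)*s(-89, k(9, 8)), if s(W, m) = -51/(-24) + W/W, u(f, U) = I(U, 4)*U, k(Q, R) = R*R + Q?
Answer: 525/8 ≈ 65.625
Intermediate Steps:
k(Q, R) = Q + R**2 (k(Q, R) = R**2 + Q = Q + R**2)
I(t, Y) = 5 - Y
u(f, U) = U (u(f, U) = (5 - 1*4)*U = (5 - 4)*U = 1*U = U)
s(W, m) = 25/8 (s(W, m) = -51*(-1/24) + 1 = 17/8 + 1 = 25/8)
u(-1, 21)*s(-89, k(9, 8)) = 21*(25/8) = 525/8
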